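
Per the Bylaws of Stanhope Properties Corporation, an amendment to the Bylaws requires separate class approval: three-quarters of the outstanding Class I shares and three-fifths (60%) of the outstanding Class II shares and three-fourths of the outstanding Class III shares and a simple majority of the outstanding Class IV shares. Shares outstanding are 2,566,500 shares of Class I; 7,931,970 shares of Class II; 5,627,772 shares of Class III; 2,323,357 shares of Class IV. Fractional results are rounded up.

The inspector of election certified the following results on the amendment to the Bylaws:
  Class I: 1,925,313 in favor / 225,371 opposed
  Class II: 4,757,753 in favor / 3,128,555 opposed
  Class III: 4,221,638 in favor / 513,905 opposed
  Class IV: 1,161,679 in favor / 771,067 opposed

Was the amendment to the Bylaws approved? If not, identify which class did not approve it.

Not approved — the Class II shares did not give the required vote.

Class I: 3/4 of 2566500 = 1924875; 1,924,875 required, 1,925,313 in favor — approved.
Class II: 3/5 of 7931970 = 4759182; 4,759,182 required, 4,757,753 in favor — not approved.
Class III: 3/4 of 5627772 = 4220829; 4,220,829 required, 4,221,638 in favor — approved.
Class IV: a majority of 2323357 is 1161679; 1,161,679 required, 1,161,679 in favor — approved.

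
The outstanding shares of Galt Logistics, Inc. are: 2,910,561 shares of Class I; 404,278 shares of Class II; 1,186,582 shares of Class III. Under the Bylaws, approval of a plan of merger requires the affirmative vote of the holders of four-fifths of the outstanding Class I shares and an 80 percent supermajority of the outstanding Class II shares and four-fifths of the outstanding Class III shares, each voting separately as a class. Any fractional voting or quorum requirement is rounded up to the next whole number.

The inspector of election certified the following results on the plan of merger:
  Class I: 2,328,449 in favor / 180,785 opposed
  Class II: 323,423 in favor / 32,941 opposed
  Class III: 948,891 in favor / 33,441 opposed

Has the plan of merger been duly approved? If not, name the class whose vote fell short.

Class I: 4/5 of 2910561 = 2328448.80, rounded up to 2328449; 2,328,449 required, 2,328,449 in favor — approved.
Class II: 4/5 of 404278 = 323422.40, rounded up to 323423; 323,423 required, 323,423 in favor — approved.
Class III: 4/5 of 1186582 = 949265.60, rounded up to 949266; 949,266 required, 948,891 in favor — not approved.

Not approved — the Class III shares did not give the required vote.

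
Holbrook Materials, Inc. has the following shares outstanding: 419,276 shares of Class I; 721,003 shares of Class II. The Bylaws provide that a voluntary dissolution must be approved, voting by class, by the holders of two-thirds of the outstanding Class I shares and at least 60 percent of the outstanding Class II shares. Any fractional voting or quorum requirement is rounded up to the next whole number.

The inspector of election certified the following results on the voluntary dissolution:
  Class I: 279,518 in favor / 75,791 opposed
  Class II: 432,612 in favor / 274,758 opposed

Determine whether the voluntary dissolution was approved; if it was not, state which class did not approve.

Approved — every class gave the required vote.

Class I: 2/3 of 419276 = 279517.33, rounded up to 279518; 279,518 required, 279,518 in favor — approved.
Class II: 3/5 of 721003 = 432601.80, rounded up to 432602; 432,602 required, 432,612 in favor — approved.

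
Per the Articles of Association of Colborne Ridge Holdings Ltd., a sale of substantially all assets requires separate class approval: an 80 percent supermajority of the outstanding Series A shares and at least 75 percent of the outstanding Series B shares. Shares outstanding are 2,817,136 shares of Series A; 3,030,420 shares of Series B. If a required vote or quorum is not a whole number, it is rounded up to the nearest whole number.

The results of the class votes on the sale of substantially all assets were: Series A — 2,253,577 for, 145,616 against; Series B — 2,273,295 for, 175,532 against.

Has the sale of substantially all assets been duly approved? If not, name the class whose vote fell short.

Series A: 4/5 of 2817136 = 2253708.80, rounded up to 2253709; 2,253,709 required, 2,253,577 in favor — not approved.
Series B: 3/4 of 3030420 = 2272815; 2,272,815 required, 2,273,295 in favor — approved.

Not approved — the Series A shares did not give the required vote.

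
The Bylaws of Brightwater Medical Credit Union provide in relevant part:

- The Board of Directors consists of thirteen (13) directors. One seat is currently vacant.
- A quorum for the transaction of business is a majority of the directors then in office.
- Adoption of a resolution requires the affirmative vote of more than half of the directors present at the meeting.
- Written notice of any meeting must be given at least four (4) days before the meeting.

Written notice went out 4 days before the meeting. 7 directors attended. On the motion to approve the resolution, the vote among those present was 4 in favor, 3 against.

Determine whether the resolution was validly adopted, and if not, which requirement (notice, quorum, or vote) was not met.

Notice: 4 days given; 4 required (4 ≥ 4). Satisfied.
Quorum: 7 present; quorum is 7. Satisfied.
Vote: the resolution requires a majority of the directors present (7). A majority of 7 is 4, so 4 affirmative votes are needed; 4 voted in favor. Satisfied.

Valid — all requirements satisfied.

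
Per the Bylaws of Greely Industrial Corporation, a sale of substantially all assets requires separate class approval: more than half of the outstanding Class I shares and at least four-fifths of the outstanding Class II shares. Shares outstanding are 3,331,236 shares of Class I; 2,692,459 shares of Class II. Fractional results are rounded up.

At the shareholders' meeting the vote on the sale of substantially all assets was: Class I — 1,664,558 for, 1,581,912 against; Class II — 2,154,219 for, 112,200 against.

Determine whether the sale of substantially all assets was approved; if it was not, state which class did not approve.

Not approved — the Class I shares did not give the required vote.

Class I: a majority of 3331236 is 1665619; 1,665,619 required, 1,664,558 in favor — not approved.
Class II: 4/5 of 2692459 = 2153967.20, rounded up to 2153968; 2,153,968 required, 2,154,219 in favor — approved.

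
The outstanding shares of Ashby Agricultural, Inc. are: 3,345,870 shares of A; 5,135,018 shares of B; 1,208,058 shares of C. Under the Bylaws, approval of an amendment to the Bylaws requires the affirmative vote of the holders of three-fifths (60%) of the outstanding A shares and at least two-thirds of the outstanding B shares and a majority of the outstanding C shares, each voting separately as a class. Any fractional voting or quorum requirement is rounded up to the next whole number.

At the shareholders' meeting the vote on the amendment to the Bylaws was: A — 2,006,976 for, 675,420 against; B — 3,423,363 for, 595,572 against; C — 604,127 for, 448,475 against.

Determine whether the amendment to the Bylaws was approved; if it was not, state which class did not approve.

A: 3/5 of 3345870 = 2007522; 2,007,522 required, 2,006,976 in favor — not approved.
B: 2/3 of 5135018 = 3423345.33, rounded up to 3423346; 3,423,346 required, 3,423,363 in favor — approved.
C: a majority of 1208058 is 604030; 604,030 required, 604,127 in favor — approved.

Not approved — the A shares did not give the required vote.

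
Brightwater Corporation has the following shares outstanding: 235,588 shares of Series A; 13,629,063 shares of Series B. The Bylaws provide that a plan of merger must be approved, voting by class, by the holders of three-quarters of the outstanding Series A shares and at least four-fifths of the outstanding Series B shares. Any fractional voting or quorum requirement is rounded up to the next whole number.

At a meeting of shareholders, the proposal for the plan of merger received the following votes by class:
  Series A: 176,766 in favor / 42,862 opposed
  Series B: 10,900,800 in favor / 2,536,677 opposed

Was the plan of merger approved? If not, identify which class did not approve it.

Series A: 3/4 of 235588 = 176691; 176,691 required, 176,766 in favor — approved.
Series B: 4/5 of 13629063 = 10903250.40, rounded up to 10903251; 10,903,251 required, 10,900,800 in favor — not approved.

Not approved — the Series B shares did not give the required vote.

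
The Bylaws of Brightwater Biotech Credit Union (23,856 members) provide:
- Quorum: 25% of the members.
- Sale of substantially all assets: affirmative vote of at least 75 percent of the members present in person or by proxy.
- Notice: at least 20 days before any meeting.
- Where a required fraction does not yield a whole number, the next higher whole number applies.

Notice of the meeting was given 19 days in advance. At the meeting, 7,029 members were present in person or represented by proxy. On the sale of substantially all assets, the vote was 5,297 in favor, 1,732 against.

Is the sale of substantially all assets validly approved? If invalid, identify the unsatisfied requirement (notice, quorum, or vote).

Notice: 19 days given; 20 required. Not satisfied.
Quorum: 25% of 23,856 = 5,964; 7,029 present. Satisfied.
Vote: requires three-fourths of those present (7,029); 3/4 of 7029 = 5271.75, rounded up to 5272, so 5,272 needed; 5,297 in favor. Satisfied.

Invalid — notice requirement not satisfied.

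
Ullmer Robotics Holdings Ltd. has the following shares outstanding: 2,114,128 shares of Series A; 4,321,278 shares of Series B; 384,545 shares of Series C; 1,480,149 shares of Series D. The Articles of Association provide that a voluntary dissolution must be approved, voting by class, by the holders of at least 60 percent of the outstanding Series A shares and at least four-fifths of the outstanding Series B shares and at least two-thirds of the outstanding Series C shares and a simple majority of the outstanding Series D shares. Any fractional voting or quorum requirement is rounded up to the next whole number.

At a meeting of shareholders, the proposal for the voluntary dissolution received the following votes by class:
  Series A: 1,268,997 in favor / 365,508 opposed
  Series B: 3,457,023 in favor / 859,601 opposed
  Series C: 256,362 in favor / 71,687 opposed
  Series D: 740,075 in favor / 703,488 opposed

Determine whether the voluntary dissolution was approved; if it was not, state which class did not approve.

Not approved — the Series C shares did not give the required vote.

Series A: 3/5 of 2114128 = 1268476.80, rounded up to 1268477; 1,268,477 required, 1,268,997 in favor — approved.
Series B: 4/5 of 4321278 = 3457022.40, rounded up to 3457023; 3,457,023 required, 3,457,023 in favor — approved.
Series C: 2/3 of 384545 = 256363.33, rounded up to 256364; 256,364 required, 256,362 in favor — not approved.
Series D: a majority of 1480149 is 740075; 740,075 required, 740,075 in favor — approved.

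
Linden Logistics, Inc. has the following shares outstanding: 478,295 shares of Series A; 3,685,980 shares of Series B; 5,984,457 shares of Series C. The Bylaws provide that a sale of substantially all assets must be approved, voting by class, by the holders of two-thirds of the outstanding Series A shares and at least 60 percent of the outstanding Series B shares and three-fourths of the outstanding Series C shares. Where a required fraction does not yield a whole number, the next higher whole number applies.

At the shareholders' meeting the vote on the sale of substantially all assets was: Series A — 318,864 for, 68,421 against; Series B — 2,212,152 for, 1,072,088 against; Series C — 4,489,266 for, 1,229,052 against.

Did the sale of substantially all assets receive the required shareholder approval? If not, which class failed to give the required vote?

Series A: 2/3 of 478295 = 318863.33, rounded up to 318864; 318,864 required, 318,864 in favor — approved.
Series B: 3/5 of 3685980 = 2211588; 2,211,588 required, 2,212,152 in favor — approved.
Series C: 3/4 of 5984457 = 4488342.75, rounded up to 4488343; 4,488,343 required, 4,489,266 in favor — approved.

Approved — every class gave the required vote.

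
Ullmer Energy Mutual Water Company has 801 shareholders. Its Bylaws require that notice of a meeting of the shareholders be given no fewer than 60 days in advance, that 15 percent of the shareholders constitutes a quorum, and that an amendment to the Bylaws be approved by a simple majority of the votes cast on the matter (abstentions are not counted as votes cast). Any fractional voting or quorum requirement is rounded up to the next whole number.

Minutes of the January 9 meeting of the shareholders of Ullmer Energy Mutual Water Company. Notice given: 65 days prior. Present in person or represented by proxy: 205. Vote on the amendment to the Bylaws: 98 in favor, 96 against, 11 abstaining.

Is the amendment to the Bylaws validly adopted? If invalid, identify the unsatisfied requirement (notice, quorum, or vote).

Valid — all requirements satisfied.

Notice: 65 days given; 60 required. Satisfied.
Quorum: 15% of 801 = 120.15, rounded up to 121; 205 present. Satisfied.
Vote: requires a majority of the votes cast (205 − 11 abstaining = 194); a majority of 194 is 98, so 98 needed; 98 in favor. Satisfied.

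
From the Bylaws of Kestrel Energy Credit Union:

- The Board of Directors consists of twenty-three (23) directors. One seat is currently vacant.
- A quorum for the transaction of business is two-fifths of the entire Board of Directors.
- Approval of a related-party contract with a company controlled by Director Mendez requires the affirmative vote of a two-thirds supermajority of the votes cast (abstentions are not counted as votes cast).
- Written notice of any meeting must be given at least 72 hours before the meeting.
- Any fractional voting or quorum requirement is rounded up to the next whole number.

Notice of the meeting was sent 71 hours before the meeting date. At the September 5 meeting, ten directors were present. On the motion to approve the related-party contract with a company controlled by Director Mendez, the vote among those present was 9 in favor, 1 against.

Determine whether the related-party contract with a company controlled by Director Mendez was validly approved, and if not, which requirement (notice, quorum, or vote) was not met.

Notice: 71 hours given; 72 required (71 < 72). Not satisfied.
Quorum: 10 present; quorum is 10. Satisfied.
Vote: the related-party contract with a company controlled by Director Mendez requires two-thirds of the votes cast (10). 2/3 of 10 = 6.67, rounded up to 7, so 7 affirmative votes are needed; 9 voted in favor. Satisfied.

Invalid — notice requirement not satisfied.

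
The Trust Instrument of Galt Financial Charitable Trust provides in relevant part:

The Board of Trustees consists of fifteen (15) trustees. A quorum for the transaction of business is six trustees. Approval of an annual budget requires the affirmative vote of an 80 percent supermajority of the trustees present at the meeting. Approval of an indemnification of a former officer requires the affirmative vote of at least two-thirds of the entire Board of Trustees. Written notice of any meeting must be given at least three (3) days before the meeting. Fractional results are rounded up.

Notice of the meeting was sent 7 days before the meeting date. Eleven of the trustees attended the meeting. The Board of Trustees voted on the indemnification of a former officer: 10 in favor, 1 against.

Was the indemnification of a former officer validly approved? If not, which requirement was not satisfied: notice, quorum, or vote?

Valid — all requirements satisfied.

Notice: 7 days given; 3 required (7 ≥ 3). Satisfied.
Quorum: 11 present; quorum is 6. Satisfied.
Vote: the indemnification of a former officer requires two-thirds of the entire Board of Trustees (15). 2/3 of 15 = 10, so 10 affirmative votes are needed; 10 voted in favor. Satisfied.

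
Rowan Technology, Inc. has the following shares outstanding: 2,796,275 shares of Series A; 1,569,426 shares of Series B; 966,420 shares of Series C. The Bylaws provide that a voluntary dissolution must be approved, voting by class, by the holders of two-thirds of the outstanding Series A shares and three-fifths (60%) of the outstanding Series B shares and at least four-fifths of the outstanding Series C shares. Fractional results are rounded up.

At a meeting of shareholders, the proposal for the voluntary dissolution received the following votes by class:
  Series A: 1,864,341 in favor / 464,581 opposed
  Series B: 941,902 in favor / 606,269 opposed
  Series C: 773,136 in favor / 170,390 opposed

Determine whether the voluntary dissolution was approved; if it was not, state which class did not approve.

Series A: 2/3 of 2796275 = 1864183.33, rounded up to 1864184; 1,864,184 required, 1,864,341 in favor — approved.
Series B: 3/5 of 1569426 = 941655.60, rounded up to 941656; 941,656 required, 941,902 in favor — approved.
Series C: 4/5 of 966420 = 773136; 773,136 required, 773,136 in favor — approved.

Approved — every class gave the required vote.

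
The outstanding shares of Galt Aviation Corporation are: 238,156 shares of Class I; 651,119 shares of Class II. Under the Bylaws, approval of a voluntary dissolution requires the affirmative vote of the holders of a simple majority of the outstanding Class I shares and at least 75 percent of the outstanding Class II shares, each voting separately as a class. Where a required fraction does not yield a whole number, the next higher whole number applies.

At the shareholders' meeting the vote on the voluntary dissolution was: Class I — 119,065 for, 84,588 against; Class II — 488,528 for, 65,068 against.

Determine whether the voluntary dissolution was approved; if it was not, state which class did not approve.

Not approved — the Class I shares did not give the required vote.

Class I: a majority of 238156 is 119079; 119,079 required, 119,065 in favor — not approved.
Class II: 3/4 of 651119 = 488339.25, rounded up to 488340; 488,340 required, 488,528 in favor — approved.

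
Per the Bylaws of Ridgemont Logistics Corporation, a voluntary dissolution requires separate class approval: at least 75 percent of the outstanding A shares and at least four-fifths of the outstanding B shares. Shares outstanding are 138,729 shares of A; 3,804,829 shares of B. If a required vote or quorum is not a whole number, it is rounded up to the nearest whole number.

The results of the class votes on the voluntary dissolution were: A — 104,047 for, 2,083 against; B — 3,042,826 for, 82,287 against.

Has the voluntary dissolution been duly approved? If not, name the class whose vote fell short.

Not approved — the B shares did not give the required vote.

A: 3/4 of 138729 = 104046.75, rounded up to 104047; 104,047 required, 104,047 in favor — approved.
B: 4/5 of 3804829 = 3043863.20, rounded up to 3043864; 3,043,864 required, 3,042,826 in favor — not approved.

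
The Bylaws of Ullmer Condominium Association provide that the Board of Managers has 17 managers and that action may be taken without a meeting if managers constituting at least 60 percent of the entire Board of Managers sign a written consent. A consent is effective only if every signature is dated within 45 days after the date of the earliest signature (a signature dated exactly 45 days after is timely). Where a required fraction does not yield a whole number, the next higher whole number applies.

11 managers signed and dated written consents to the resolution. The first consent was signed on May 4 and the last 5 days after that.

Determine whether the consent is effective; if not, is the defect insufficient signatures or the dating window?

Effective — both the signature and dating-window requirements are satisfied.

Signatures required: at least 60 percent of 17 — 3/5 of 17 = 10.20, rounded up to 11, so 11 needed; 11 signed. Sufficient.
Dating window: the latest signature is 5 days after the earliest; the limit is 45 days. Within the window.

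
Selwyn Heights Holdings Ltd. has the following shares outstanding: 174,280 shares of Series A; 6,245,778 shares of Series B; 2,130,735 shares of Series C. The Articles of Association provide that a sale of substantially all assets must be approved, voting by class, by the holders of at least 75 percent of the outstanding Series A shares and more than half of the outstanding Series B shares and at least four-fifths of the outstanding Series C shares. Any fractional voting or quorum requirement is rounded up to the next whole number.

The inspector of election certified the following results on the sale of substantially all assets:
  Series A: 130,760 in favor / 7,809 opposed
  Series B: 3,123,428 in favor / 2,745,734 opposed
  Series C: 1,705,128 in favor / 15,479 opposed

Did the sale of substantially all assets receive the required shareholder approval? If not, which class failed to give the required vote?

Series A: 3/4 of 174280 = 130710; 130,710 required, 130,760 in favor — approved.
Series B: a majority of 6245778 is 3122890; 3,122,890 required, 3,123,428 in favor — approved.
Series C: 4/5 of 2130735 = 1704588; 1,704,588 required, 1,705,128 in favor — approved.

Approved — every class gave the required vote.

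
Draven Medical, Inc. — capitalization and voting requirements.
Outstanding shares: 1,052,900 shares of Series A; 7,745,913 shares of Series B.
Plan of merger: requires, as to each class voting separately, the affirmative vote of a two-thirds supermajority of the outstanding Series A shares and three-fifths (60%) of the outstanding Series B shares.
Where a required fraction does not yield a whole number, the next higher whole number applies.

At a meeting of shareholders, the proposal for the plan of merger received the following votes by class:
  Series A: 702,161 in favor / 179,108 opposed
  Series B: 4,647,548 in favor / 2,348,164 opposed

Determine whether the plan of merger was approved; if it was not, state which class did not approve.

Series A: 2/3 of 1052900 = 701933.33, rounded up to 701934; 701,934 required, 702,161 in favor — approved.
Series B: 3/5 of 7745913 = 4647547.80, rounded up to 4647548; 4,647,548 required, 4,647,548 in favor — approved.

Approved — every class gave the required vote.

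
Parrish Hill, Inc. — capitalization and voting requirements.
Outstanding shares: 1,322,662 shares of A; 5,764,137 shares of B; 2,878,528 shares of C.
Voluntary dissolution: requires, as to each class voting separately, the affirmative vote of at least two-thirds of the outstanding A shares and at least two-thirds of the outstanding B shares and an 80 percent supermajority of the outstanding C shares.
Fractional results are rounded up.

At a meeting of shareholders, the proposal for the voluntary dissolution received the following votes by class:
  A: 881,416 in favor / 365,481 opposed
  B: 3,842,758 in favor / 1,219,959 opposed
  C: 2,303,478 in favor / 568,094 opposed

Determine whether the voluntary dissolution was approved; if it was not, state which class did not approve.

A: 2/3 of 1322662 = 881774.67, rounded up to 881775; 881,775 required, 881,416 in favor — not approved.
B: 2/3 of 5764137 = 3842758; 3,842,758 required, 3,842,758 in favor — approved.
C: 4/5 of 2878528 = 2302822.40, rounded up to 2302823; 2,302,823 required, 2,303,478 in favor — approved.

Not approved — the A shares did not give the required vote.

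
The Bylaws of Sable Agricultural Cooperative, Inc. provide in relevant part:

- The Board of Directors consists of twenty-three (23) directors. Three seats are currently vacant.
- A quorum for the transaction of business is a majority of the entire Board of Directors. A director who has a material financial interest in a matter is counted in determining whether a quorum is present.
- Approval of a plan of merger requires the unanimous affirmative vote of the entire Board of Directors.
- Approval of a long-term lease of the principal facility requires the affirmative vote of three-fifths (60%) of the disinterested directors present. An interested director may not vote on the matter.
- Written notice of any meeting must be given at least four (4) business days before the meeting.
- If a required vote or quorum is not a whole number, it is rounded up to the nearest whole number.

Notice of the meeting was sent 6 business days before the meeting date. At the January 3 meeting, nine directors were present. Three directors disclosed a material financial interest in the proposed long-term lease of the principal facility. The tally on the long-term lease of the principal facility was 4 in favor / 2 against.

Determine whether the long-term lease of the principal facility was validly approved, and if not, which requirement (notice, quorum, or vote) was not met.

Invalid — quorum requirement not satisfied.

Notice: 6 business days given; 4 required (6 ≥ 4). Satisfied.
Quorum: 9 present (interested directors count toward quorum); quorum is 12. Not satisfied.
Vote: the long-term lease of the principal facility requires three-fifths of the disinterested directors present (9 − 3 = 6). 3/5 of 6 = 3.60, rounded up to 4, so 4 affirmative votes are needed; 4 voted in favor. Satisfied. (Moot — without a quorum no business can be validly transacted.)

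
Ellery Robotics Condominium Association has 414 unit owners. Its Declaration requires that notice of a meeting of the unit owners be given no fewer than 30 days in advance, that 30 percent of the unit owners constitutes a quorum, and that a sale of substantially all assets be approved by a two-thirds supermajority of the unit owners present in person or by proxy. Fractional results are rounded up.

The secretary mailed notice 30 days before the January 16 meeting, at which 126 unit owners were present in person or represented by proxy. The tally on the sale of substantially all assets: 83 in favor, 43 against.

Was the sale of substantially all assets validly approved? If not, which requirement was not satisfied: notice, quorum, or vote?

Invalid — vote requirement not satisfied.

Notice: 30 days given; 30 required. Satisfied.
Quorum: 30% of 414 = 124.20, rounded up to 125; 126 present. Satisfied.
Vote: requires two-thirds of those present (126); 2/3 of 126 = 84, so 84 needed; 83 in favor. Not satisfied.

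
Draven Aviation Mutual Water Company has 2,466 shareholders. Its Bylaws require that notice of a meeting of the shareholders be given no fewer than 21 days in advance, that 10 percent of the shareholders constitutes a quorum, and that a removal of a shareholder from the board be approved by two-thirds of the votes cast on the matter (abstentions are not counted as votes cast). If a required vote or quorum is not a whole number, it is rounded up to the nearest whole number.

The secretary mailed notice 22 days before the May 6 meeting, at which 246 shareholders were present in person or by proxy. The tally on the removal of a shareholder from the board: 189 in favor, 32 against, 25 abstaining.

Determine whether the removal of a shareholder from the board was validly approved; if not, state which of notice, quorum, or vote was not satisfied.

Invalid — quorum requirement not satisfied.

Notice: 22 days given; 21 required. Satisfied.
Quorum: 10% of 2,466 = 246.60, rounded up to 247; 246 present. Not satisfied.
Vote: requires two-thirds of the votes cast (246 − 25 abstaining = 221); 2/3 of 221 = 147.33, rounded up to 148, so 148 needed; 189 in favor. Satisfied.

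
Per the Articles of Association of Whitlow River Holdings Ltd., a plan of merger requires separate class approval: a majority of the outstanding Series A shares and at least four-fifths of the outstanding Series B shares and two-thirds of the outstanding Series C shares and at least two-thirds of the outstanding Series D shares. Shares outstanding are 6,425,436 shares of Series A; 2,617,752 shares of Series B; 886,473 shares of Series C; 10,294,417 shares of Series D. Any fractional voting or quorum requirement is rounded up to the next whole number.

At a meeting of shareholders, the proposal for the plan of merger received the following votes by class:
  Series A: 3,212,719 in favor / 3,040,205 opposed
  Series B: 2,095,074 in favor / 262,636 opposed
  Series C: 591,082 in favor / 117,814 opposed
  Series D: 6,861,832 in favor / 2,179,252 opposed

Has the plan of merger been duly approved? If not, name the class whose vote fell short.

Not approved — the Series D shares did not give the required vote.

Series A: a majority of 6425436 is 3212719; 3,212,719 required, 3,212,719 in favor — approved.
Series B: 4/5 of 2617752 = 2094201.60, rounded up to 2094202; 2,094,202 required, 2,095,074 in favor — approved.
Series C: 2/3 of 886473 = 590982; 590,982 required, 591,082 in favor — approved.
Series D: 2/3 of 10294417 = 6862944.67, rounded up to 6862945; 6,862,945 required, 6,861,832 in favor — not approved.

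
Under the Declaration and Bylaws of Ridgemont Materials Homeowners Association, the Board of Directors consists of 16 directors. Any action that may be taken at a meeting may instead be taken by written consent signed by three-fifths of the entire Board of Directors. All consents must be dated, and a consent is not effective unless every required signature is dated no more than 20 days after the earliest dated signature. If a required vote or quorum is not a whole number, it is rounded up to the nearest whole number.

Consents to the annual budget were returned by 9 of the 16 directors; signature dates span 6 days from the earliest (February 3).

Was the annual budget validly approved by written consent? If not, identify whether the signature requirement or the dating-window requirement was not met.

Not effective — insufficient signatures.

Signatures required: three-fifths of 16 — 3/5 of 16 = 9.60, rounded up to 10, so 10 needed; 9 signed. Insufficient.
Dating window: the latest signature is 6 days after the earliest; the limit is 20 days. Within the window.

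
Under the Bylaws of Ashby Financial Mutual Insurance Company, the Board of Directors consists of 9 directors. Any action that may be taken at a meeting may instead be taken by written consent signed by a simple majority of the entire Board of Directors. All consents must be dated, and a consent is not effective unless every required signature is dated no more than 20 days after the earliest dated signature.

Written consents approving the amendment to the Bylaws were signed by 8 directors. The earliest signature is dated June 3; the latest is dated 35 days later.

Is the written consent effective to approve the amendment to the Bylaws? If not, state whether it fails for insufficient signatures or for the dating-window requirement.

Signatures required: a simple majority of 9 — a majority of 9 is 5, so 5 needed; 8 signed. Sufficient.
Dating window: the latest signature is 35 days after the earliest; the limit is 20 days. Outside the window.

Not effective — dating-window requirement not satisfied.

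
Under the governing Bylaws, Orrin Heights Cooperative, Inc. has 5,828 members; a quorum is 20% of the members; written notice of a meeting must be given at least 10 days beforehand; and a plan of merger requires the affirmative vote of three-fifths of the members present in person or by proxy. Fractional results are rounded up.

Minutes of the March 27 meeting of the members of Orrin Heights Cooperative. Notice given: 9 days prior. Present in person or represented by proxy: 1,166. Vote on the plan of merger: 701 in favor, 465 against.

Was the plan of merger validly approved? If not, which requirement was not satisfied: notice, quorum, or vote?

Notice: 9 days given; 10 required. Not satisfied.
Quorum: 20% of 5,828 = 1,165.60, rounded up to 1,166; 1,166 present. Satisfied.
Vote: requires three-fifths of those present (1,166); 3/5 of 1166 = 699.60, rounded up to 700, so 700 needed; 701 in favor. Satisfied.

Invalid — notice requirement not satisfied.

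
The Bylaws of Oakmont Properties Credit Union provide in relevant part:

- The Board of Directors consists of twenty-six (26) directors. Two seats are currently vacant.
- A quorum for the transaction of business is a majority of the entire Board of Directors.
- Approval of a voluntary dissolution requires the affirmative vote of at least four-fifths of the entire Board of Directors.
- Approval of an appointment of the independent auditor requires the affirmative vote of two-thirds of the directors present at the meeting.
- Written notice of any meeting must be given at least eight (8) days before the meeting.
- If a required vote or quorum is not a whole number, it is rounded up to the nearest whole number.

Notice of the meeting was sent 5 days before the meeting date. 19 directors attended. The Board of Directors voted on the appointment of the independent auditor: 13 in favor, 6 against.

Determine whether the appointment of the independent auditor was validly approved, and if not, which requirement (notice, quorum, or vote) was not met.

Notice: 5 days given; 8 required (5 < 8). Not satisfied.
Quorum: 19 present; quorum is 14. Satisfied.
Vote: the appointment of the independent auditor requires two-thirds of the directors present (19). 2/3 of 19 = 12.67, rounded up to 13, so 13 affirmative votes are needed; 13 voted in favor. Satisfied.

Invalid — notice requirement not satisfied.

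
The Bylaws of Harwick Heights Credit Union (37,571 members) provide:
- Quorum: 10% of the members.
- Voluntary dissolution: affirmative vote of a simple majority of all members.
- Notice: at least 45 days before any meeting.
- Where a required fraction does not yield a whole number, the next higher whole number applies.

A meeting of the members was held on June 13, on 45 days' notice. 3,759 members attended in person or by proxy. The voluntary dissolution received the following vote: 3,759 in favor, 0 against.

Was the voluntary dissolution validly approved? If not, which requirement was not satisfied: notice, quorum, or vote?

Notice: 45 days given; 45 required. Satisfied.
Quorum: 10% of 37,571 = 3,757.10, rounded up to 3,758; 3,759 present. Satisfied.
Vote: requires a majority of all members (37,571); a majority of 37571 is 18786, so 18,786 needed; 3,759 in favor. Not satisfied.

Invalid — vote requirement not satisfied.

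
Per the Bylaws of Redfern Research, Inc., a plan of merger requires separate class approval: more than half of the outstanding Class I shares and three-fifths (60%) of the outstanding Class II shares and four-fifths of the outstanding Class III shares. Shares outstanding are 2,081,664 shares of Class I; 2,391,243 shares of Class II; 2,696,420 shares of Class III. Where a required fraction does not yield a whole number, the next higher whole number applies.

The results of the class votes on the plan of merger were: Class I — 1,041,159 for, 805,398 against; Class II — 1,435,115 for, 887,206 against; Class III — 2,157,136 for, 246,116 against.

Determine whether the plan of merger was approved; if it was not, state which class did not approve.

Class I: a majority of 2081664 is 1040833; 1,040,833 required, 1,041,159 in favor — approved.
Class II: 3/5 of 2391243 = 1434745.80, rounded up to 1434746; 1,434,746 required, 1,435,115 in favor — approved.
Class III: 4/5 of 2696420 = 2157136; 2,157,136 required, 2,157,136 in favor — approved.

Approved — every class gave the required vote.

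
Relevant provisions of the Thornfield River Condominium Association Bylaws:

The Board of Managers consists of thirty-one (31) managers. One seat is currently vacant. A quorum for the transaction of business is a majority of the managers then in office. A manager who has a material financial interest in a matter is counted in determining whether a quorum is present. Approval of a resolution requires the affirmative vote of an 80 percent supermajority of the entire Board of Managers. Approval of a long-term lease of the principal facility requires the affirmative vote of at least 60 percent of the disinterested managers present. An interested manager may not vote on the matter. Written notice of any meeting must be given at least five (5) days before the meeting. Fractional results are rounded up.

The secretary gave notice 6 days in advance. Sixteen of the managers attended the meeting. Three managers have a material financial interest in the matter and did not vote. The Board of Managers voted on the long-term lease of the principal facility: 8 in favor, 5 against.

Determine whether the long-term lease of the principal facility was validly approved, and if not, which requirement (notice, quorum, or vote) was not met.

Notice: 6 days given; 5 required (6 ≥ 5). Satisfied.
Quorum: 16 present (interested managers count toward quorum); quorum is 16. Satisfied.
Vote: the long-term lease of the principal facility requires three-fifths of the disinterested managers present (16 − 3 = 13). 3/5 of 13 = 7.80, rounded up to 8, so 8 affirmative votes are needed; 8 voted in favor. Satisfied.

Valid — all requirements satisfied.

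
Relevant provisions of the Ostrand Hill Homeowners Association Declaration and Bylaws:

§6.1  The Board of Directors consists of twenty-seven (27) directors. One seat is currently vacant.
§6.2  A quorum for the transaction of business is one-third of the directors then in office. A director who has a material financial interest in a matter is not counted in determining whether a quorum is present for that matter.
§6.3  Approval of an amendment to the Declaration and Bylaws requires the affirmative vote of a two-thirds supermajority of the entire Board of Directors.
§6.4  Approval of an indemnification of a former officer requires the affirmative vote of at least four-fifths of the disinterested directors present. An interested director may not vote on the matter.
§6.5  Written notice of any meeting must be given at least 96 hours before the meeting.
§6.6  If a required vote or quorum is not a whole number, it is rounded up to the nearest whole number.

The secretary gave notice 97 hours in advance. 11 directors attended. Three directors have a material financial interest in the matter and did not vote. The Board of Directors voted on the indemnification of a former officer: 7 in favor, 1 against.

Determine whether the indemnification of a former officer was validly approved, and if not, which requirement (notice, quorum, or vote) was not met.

Invalid — quorum requirement not satisfied.

Notice: 97 hours given; 96 required (97 ≥ 96). Satisfied.
Quorum: 11 present, but the 3 interested directors do not count, leaving 8. Quorum is 9. Not satisfied.
Vote: the indemnification of a former officer requires four-fifths of the disinterested directors present (11 − 3 = 8). 4/5 of 8 = 6.40, rounded up to 7, so 7 affirmative votes are needed; 7 voted in favor. Satisfied. (Moot — without a quorum no business can be validly transacted.)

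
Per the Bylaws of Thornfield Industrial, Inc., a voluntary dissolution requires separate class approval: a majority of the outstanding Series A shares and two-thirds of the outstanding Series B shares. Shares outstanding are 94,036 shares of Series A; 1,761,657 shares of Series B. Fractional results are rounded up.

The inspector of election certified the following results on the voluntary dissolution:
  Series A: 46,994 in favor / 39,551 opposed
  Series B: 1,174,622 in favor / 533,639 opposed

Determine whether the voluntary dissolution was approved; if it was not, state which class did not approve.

Not approved — the Series A shares did not give the required vote.

Series A: a majority of 94036 is 47019; 47,019 required, 46,994 in favor — not approved.
Series B: 2/3 of 1761657 = 1174438; 1,174,438 required, 1,174,622 in favor — approved.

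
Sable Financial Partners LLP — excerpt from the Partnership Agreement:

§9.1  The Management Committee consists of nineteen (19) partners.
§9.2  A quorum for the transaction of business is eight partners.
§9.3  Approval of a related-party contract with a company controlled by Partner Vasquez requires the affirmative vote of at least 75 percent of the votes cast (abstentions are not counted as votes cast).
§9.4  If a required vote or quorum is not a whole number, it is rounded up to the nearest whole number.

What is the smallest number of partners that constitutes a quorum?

The quorum is fixed at 8.

8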